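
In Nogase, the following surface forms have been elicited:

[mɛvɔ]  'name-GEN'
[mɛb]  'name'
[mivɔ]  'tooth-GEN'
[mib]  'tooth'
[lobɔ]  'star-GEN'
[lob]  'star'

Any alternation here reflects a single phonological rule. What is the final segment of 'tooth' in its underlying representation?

In [mivɔ] and [mib] the final segment of 'tooth' alternates: [v] ~ [b].
The stem 'star' ([lobɔ], [lob]) shows [b] unchanged in both environments, so [b] cannot be basic with [v] derived before the GEN suffix.
So /v/ is underlying, and a rule of word-final hardening — voiced fricatives become stops word-finally — gives [b].

/v/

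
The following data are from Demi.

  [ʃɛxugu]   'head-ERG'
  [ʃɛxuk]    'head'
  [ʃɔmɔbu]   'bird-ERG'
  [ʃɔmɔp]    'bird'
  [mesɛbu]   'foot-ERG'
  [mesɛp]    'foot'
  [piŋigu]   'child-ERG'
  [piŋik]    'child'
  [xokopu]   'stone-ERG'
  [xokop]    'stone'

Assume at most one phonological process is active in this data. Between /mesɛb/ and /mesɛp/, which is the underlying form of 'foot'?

/mesɛb/

In [mesɛbu] and [mesɛp] the final segment of 'foot' alternates: [b] ~ [p].
Compare 'stone', with invariant [p] in [xokopu] and [xokop]: an analysis with underlying /p/ and a rule producing [b] before the ERG suffix would wrongly predict alternation here too.
The underlying segment must be /b/; voiced obstruents become voiceless word-finally, yielding [p] there.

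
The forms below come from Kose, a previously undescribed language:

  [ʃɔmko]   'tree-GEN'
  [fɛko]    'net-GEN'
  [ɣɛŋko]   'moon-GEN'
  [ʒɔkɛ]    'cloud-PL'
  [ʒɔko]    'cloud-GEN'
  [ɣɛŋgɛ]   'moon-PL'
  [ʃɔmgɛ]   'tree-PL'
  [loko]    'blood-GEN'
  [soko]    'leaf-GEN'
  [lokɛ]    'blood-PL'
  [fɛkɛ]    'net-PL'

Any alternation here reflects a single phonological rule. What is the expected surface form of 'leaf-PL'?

[sokɛ]

The PL morpheme has two allomorphs, [-gɛ] and [-kɛ].
By contrast the GEN suffix keeps its initial [k] throughout — that segment must be underlying.
So the underlying form is /-gɛ/, and voiced stops become voiceless after a vowel.
After 'leaf', which ends in a vowel, the suffix surfaces as [-kɛ], giving [sokɛ].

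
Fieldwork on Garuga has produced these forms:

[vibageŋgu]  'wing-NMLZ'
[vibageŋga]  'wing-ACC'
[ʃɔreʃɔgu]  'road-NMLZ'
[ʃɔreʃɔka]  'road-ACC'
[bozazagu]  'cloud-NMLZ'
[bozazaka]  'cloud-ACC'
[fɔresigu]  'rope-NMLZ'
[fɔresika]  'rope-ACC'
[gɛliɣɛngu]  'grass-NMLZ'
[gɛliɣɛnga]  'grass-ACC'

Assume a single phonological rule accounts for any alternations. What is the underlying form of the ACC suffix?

/-ka/

The ACC morpheme has two allomorphs, [-ga] and [-ka].
The NMLZ suffix, which begins with [g], is invariant after every stem; so [g] is not altered by any rule here.
So the underlying form is /-ka/, and voiceless stops become voiced after a nasal.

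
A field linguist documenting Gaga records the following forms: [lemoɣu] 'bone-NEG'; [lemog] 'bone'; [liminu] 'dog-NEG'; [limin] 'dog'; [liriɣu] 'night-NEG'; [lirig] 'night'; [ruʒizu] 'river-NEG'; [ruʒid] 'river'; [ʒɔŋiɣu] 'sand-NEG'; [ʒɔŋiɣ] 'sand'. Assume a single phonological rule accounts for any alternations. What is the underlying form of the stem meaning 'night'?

The root 'night' surfaces as [liriɣu] and [lirig], with a stem-final [ɣ] ~ [g] alternation.
If /ɣ/ were underlying and a rule turned it into [g] in isolation, 'sand' would also alternate; but it has [ɣ] in both [ʒɔŋiɣu] and [ʒɔŋiɣ].
So /g/ is underlying, and a rule of intervocalic spirantization — voiced stops become fricatives between vowels — gives [ɣ].
The underlying form of 'night' is therefore /lirig/.

/lirig/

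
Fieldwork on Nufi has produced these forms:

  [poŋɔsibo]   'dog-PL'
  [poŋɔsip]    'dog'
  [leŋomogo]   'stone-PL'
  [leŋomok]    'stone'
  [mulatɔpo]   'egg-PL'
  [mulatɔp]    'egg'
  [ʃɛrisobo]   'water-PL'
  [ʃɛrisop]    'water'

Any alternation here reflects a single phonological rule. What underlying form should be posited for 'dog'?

/poŋɔsib/

The root 'dog' surfaces as [poŋɔsibo] and [poŋɔsip], with a stem-final [b] ~ [p] alternation.
But 'egg' keeps [p] in both environments ([mulatɔpo], [mulatɔp]), so there is no rule changing /p/ to [b] before the PL suffix.
So /b/ is underlying, and a rule of word-final obstruent devoicing — voiced obstruents become voiceless word-finally — gives [p].
Hence 'dog' is /poŋɔsib/ underlyingly.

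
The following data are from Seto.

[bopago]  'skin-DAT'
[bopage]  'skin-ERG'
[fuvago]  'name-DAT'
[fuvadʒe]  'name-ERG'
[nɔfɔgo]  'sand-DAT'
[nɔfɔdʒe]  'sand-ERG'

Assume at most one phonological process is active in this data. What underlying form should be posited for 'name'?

The root 'name' surfaces as [fuvago] and [fuvadʒe], with a stem-final [g] ~ [dʒ] alternation.
Compare 'skin', with invariant [g] in [bopago] and [bopage]: an analysis with underlying /g/ and a rule producing [dʒ] before the ERG suffix would wrongly predict alternation here too.
So /dʒ/ is underlying, and a rule of depalatalization — palato-alveolar /dʒ/ becomes [g] when no front vowel follows — gives [g].
Hence 'name' is /fuvadʒ/ underlyingly.

/fuvadʒ/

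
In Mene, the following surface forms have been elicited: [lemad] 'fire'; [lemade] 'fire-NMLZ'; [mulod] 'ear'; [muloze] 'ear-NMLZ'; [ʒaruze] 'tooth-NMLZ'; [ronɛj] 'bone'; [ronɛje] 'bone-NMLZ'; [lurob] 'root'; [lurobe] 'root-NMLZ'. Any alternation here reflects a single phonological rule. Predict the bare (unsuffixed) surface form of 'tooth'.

[ʒarud]

The stem for 'ear' ends in [d] in [mulod] but [z] in [muloze].
If /d/ were underlying and a rule turned it into [z] before the NMLZ suffix, 'fire' would also alternate; but it has [d] in both [lemad] and [lemade].
Therefore /z/ is basic and [d] is derived by word-final hardening (voiced fricatives become stops word-finally).
The one attested form of 'tooth', [ʒaruze], shows underlying /ʒaruz/. Applying the same rule word-finally gives [ʒarud].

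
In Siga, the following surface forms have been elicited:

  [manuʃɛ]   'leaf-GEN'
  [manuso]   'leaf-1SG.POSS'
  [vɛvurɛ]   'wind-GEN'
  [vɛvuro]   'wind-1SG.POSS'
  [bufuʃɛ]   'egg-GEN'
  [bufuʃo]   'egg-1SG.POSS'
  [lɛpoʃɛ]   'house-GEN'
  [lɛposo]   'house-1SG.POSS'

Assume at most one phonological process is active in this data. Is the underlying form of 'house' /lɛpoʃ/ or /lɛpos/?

/lɛpos/

In [lɛpoʃɛ] and [lɛposo] the final segment of 'house' alternates: [ʃ] ~ [s].
The stem 'egg' ([bufuʃɛ], [bufuʃo]) shows [ʃ] unchanged in both environments, so [ʃ] cannot be basic with [s] derived before the 1SG.POSS suffix.
The alternation reflects palatalization before a front vowel: /s/ becomes palato-alveolar [ʃ] before a front vowel. /s/ is underlying.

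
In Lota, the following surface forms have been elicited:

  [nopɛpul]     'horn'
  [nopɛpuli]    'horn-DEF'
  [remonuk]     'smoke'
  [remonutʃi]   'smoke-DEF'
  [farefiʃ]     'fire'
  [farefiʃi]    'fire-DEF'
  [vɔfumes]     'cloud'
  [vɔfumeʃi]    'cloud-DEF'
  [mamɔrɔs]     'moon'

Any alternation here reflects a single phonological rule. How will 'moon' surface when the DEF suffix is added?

The stem for 'cloud' ends in [s] in [vɔfumes] but [ʃ] in [vɔfumeʃi].
If /ʃ/ were underlying and a rule turned it into [s] in isolation, 'fire' would also alternate; but it has [ʃ] in both [farefiʃ] and [farefiʃi].
So /s/ is underlying, and a rule of palatalization before a front vowel — /k/ and /s/ become palato-alveolar [tʃ] and [ʃ] before a front vowel — gives [ʃ].
The one attested form of 'moon', [mamɔrɔs], shows underlying /mamɔrɔs/. Applying the same rule before a front vowel gives [mamɔrɔʃi].

[mamɔrɔʃi]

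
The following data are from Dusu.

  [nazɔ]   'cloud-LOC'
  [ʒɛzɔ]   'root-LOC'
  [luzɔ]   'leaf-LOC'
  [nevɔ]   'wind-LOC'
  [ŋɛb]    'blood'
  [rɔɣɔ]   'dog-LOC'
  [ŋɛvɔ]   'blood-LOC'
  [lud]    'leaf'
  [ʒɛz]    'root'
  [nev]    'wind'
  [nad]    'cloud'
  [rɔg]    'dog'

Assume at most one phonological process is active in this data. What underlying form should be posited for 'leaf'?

/lud/

The stem for 'leaf' ends in [d] in [lud] but [z] in [luzɔ].
If /z/ were underlying and a rule turned it into [d] in isolation, 'root' would also alternate; but it has [z] in both [ʒɛz] and [ʒɛzɔ].
The alternation reflects intervocalic spirantization: voiced stops become fricatives between vowels. /d/ is underlying.
Hence 'leaf' is /lud/ underlyingly.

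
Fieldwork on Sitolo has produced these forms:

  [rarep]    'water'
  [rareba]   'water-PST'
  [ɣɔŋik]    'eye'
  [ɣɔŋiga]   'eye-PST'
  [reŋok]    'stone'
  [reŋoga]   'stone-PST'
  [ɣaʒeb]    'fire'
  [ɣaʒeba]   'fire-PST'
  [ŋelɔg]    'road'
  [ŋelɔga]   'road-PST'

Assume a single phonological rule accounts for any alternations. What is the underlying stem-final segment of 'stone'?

/k/

In [reŋok] and [reŋoga] the final segment of 'stone' alternates: [k] ~ [g].
Compare 'road', with invariant [g] in [ŋelɔg] and [ŋelɔga]: an analysis with underlying /g/ and a rule producing [k] in isolation would wrongly predict alternation here too.
The alternation reflects intervocalic voicing: voiceless stops become voiced between vowels. /k/ is underlying.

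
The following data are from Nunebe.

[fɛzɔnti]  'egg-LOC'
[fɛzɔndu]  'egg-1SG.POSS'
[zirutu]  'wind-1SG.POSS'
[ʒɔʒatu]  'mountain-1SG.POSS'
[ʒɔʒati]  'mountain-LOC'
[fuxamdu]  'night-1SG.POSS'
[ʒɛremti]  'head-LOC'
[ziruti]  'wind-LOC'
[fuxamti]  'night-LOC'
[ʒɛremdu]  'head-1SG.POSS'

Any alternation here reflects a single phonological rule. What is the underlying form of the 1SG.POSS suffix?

The 1SG.POSS suffix surfaces as [-du] and [-tu], depending on the final segment of the stem.
By contrast the LOC suffix keeps its initial [t] throughout — that segment must be underlying.
So the underlying form is /-du/, and voiced stops become voiceless after a vowel.

/-du/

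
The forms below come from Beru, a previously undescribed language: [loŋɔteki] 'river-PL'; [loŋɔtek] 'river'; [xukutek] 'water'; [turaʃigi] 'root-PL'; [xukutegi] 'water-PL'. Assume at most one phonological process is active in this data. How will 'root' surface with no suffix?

'water' shows [g] ~ [k] at the end of the stem ([xukutegi] vs [xukutek]).
Compare 'river', with invariant [k] in [loŋɔteki] and [loŋɔtek]: an analysis with underlying /k/ and a rule producing [g] before the PL suffix would wrongly predict alternation here too.
The underlying segment must be /g/; voiced obstruents become voiceless word-finally, yielding [k] there.
The one attested form of 'root', [turaʃigi], shows underlying /turaʃig/. Applying the same rule word-finally gives [turaʃik].

[turaʃik]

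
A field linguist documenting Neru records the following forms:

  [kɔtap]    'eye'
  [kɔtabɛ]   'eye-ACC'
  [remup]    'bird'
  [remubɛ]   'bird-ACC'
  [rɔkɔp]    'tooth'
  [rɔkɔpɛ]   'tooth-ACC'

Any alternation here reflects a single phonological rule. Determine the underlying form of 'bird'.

/remub/

The root 'bird' surfaces as [remup] and [remubɛ], with a stem-final [p] ~ [b] alternation.
But 'tooth' keeps [p] in both environments ([rɔkɔp], [rɔkɔpɛ]), so there is no rule changing /p/ to [b] before the ACC suffix.
The underlying segment must be /b/; voiced obstruents become voiceless word-finally, yielding [p] there.
So 'bird' = /remub/.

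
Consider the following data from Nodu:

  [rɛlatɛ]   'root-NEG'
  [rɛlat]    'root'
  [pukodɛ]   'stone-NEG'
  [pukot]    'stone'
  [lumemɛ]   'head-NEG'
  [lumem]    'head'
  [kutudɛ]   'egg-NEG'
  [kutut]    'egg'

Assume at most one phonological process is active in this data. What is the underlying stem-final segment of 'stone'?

The stem for 'stone' ends in [d] in [pukodɛ] but [t] in [pukot].
The stem 'root' ([rɛlatɛ], [rɛlat]) shows [t] unchanged in both environments, so [t] cannot be basic with [d] derived before the NEG suffix.
Therefore /d/ is basic and [t] is derived by word-final obstruent devoicing (voiced obstruents become voiceless word-finally).

/d/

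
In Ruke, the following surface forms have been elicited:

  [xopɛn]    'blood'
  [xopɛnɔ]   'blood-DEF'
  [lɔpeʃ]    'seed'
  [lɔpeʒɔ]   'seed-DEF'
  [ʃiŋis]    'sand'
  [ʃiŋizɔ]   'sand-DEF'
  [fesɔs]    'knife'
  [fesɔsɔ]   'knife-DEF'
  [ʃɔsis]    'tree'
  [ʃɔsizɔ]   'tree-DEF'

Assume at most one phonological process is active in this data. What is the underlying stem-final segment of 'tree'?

The root 'tree' surfaces as [ʃɔsis] and [ʃɔsizɔ], with a stem-final [s] ~ [z] alternation.
The stem 'knife' ([fesɔs], [fesɔsɔ]) shows [s] unchanged in both environments, so [s] cannot be basic with [z] derived before the DEF suffix.
Therefore /z/ is basic and [s] is derived by word-final obstruent devoicing (voiced obstruents become voiceless word-finally).

/z/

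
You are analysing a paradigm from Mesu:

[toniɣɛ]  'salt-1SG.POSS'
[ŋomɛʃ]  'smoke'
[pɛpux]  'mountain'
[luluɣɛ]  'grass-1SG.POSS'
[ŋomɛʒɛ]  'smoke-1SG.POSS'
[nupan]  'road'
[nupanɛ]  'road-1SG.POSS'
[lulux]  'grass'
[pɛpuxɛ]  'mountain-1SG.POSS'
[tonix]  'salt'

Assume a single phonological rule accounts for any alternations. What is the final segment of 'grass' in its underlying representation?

/ɣ/

In [lulux] and [luluɣɛ] the final segment of 'grass' alternates: [x] ~ [ɣ].
Compare 'mountain', with invariant [x] in [pɛpux] and [pɛpuxɛ]: an analysis with underlying /x/ and a rule producing [ɣ] before the 1SG.POSS suffix would wrongly predict alternation here too.
Therefore /ɣ/ is basic and [x] is derived by word-final obstruent devoicing (voiced obstruents become voiceless word-finally).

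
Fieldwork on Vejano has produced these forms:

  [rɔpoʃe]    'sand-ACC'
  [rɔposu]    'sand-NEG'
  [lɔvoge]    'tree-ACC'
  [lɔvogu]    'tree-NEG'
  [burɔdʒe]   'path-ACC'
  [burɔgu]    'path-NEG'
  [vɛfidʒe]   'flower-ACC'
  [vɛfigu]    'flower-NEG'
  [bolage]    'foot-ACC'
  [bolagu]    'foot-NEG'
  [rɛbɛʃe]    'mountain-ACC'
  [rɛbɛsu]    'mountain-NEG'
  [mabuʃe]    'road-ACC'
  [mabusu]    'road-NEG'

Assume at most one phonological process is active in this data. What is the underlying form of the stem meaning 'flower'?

/vɛfidʒ/

The root 'flower' surfaces as [vɛfidʒe] and [vɛfigu], with a stem-final [dʒ] ~ [g] alternation.
But 'tree' keeps [g] in both environments ([lɔvoge], [lɔvogu]), so there is no rule changing /g/ to [dʒ] before the ACC suffix.
So /dʒ/ is underlying, and a rule of depalatalization — palato-alveolar /dʒ/ and /ʃ/ become [g] and [s] when no front vowel follows — gives [g].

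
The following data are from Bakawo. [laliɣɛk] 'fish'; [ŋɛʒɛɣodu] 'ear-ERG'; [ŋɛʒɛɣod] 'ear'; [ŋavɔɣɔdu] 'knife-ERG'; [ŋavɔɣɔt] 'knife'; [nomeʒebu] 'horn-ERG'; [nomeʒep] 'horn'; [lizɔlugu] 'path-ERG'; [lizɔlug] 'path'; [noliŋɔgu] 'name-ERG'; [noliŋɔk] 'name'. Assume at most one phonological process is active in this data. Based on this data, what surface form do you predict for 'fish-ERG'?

[laliɣɛgu]

In [noliŋɔgu] and [noliŋɔk] the final segment of 'name' alternates: [g] ~ [k].
But 'path' keeps [g] in both environments ([lizɔlugu], [lizɔlug]), so there is no rule changing /g/ to [k] in isolation.
Therefore /k/ is basic and [g] is derived by intervocalic voicing (voiceless stops become voiced between vowels).
From [laliɣɛk] the stem 'fish' is /laliɣɛk/; between vowels this yields [laliɣɛgu].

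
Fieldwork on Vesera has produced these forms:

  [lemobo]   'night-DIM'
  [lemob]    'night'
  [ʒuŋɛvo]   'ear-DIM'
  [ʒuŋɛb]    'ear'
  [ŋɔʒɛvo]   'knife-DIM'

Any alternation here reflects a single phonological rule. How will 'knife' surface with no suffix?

The root 'ear' surfaces as [ʒuŋɛvo] and [ʒuŋɛb], with a stem-final [v] ~ [b] alternation.
If /b/ were underlying and a rule turned it into [v] before the DIM suffix, 'night' would also alternate; but it has [b] in both [lemobo] and [lemob].
Therefore /v/ is basic and [b] is derived by word-final hardening (voiced fricatives become stops word-finally).
From [ŋɔʒɛvo] the stem 'knife' is /ŋɔʒɛv/; word-finally this yields [ŋɔʒɛb].

[ŋɔʒɛb]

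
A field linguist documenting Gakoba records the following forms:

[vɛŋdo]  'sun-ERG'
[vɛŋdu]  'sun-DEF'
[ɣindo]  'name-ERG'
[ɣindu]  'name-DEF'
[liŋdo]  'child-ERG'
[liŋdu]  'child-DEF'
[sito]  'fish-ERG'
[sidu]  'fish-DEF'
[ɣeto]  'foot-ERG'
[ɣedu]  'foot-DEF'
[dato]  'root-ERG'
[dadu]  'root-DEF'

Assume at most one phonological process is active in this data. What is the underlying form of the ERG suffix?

/-to/

The ERG morpheme has two allomorphs, [-do] and [-to].
The DEF suffix, which begins with [d], is invariant after every stem; so [d] is not altered by any rule here.
So the underlying form is /-to/, and voiceless stops become voiced after a nasal.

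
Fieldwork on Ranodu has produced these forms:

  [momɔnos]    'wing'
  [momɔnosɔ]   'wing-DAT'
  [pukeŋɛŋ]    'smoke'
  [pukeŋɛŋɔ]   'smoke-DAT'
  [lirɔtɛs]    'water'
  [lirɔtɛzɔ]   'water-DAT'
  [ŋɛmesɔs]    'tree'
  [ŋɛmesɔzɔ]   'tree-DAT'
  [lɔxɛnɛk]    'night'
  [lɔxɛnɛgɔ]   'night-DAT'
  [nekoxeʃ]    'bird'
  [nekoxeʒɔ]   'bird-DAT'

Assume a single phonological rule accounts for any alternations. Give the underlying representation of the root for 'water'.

'water' shows [s] ~ [z] at the end of the stem ([lirɔtɛs] vs [lirɔtɛzɔ]).
The stem 'wing' ([momɔnos], [momɔnosɔ]) shows [s] unchanged in both environments, so [s] cannot be basic with [z] derived before the DAT suffix.
Therefore /z/ is basic and [s] is derived by word-final obstruent devoicing (voiced obstruents become voiceless word-finally).

/lirɔtɛz/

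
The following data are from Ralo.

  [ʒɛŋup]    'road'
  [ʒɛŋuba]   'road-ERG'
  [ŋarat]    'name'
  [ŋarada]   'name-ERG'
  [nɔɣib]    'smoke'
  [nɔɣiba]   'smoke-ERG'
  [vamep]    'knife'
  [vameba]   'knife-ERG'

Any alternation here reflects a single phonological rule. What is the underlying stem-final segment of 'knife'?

/p/

The root 'knife' surfaces as [vamep] and [vameba], with a stem-final [p] ~ [b] alternation.
If /b/ were underlying and a rule turned it into [p] in isolation, 'smoke' would also alternate; but it has [b] in both [nɔɣib] and [nɔɣiba].
The alternation reflects intervocalic voicing: voiceless stops become voiced between vowels. /p/ is underlying.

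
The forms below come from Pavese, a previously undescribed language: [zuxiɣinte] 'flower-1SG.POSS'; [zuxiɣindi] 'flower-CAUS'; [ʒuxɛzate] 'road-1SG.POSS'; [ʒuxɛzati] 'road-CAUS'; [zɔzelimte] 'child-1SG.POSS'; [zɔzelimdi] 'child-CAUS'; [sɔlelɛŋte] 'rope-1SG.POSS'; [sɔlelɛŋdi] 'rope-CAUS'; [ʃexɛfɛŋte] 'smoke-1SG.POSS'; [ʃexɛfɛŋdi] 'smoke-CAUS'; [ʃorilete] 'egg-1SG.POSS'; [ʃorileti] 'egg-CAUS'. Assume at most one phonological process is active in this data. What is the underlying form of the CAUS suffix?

The CAUS morpheme has two allomorphs, [-di] and [-ti].
The 1SG.POSS suffix, which begins with [t], is invariant after every stem; so [t] is not altered by any rule here.
The CAUS suffix is therefore /-di/ underlyingly, with post-vocalic devoicing: voiced stops become voiceless after a vowel.

/-di/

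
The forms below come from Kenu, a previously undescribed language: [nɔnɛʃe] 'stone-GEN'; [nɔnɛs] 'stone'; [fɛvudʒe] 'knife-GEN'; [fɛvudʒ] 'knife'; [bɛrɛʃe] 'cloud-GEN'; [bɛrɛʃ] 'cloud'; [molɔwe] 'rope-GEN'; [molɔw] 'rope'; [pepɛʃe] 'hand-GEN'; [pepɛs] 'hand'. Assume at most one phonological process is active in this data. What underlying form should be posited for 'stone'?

/nɔnɛs/

In [nɔnɛʃe] and [nɔnɛs] the final segment of 'stone' alternates: [ʃ] ~ [s].
Compare 'cloud', with invariant [ʃ] in [bɛrɛʃe] and [bɛrɛʃ]: an analysis with underlying /ʃ/ and a rule producing [s] in isolation would wrongly predict alternation here too.
So /s/ is underlying, and a rule of palatalization before a front vowel — /s/ becomes palato-alveolar [ʃ] before a front vowel — gives [ʃ].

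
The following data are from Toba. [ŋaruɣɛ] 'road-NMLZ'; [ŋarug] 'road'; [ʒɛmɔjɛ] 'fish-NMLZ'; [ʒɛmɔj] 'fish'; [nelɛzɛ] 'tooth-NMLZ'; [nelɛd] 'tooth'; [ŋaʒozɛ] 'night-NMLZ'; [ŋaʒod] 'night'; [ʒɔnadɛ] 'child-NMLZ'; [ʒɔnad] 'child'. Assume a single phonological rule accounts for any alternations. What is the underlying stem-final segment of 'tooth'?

/z/

'tooth' shows [z] ~ [d] at the end of the stem ([nelɛzɛ] vs [nelɛd]).
The stem 'child' ([ʒɔnadɛ], [ʒɔnad]) shows [d] unchanged in both environments, so [d] cannot be basic with [z] derived before the NMLZ suffix.
The underlying segment must be /z/; voiced fricatives become stops word-finally, yielding [d] there.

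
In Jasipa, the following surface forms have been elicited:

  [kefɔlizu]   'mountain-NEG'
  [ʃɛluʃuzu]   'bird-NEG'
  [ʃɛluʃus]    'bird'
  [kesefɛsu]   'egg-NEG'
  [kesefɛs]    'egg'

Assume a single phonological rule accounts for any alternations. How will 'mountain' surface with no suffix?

The root 'bird' surfaces as [ʃɛluʃuzu] and [ʃɛluʃus], with a stem-final [z] ~ [s] alternation.
Compare 'egg', with invariant [s] in [kesefɛsu] and [kesefɛs]: an analysis with underlying /s/ and a rule producing [z] before the NEG suffix would wrongly predict alternation here too.
The alternation reflects word-final obstruent devoicing: voiced obstruents become voiceless word-finally. /z/ is underlying.
From [kefɔlizu] the stem 'mountain' is /kefɔliz/; word-finally this yields [kefɔlis].

[kefɔlis]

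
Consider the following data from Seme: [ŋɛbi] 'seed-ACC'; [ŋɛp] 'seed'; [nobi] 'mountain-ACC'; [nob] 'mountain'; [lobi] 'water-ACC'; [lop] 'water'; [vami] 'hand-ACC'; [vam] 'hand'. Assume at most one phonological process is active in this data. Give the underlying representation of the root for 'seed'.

/ŋɛp/

The stem for 'seed' ends in [b] in [ŋɛbi] but [p] in [ŋɛp].
The stem 'mountain' ([nobi], [nob]) shows [b] unchanged in both environments, so [b] cannot be basic with [p] derived in isolation.
The underlying segment must be /p/; voiceless stops become voiced between vowels, yielding [b] there.
The underlying form of 'seed' is therefore /ŋɛp/.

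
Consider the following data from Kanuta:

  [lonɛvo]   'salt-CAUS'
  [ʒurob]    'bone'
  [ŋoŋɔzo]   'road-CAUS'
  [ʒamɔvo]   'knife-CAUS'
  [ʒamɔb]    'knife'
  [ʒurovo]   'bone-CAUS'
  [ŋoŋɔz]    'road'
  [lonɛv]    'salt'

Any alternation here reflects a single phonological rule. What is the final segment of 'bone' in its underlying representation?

In [ʒurovo] and [ʒurob] the final segment of 'bone' alternates: [v] ~ [b].
If /v/ were underlying and a rule turned it into [b] in isolation, 'salt' would also alternate; but it has [v] in both [lonɛvo] and [lonɛv].
The underlying segment must be /b/; voiced stops become fricatives between vowels, yielding [v] there.

/b/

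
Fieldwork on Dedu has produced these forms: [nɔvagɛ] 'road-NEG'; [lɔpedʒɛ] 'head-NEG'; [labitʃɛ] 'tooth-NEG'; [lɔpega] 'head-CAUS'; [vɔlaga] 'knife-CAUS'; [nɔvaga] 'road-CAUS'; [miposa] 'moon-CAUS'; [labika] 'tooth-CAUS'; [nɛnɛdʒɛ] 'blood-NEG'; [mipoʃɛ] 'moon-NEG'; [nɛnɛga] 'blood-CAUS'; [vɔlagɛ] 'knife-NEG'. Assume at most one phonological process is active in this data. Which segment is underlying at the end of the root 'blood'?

/dʒ/

The stem for 'blood' ends in [dʒ] in [nɛnɛdʒɛ] but [g] in [nɛnɛga].
Compare 'knife', with invariant [g] in [vɔlagɛ] and [vɔlaga]: an analysis with underlying /g/ and a rule producing [dʒ] before the NEG suffix would wrongly predict alternation here too.
The alternation reflects depalatalization: palato-alveolar /tʃ/, /dʒ/ and /ʃ/ become [k], [g] and [s] when no front vowel follows. /dʒ/ is underlying.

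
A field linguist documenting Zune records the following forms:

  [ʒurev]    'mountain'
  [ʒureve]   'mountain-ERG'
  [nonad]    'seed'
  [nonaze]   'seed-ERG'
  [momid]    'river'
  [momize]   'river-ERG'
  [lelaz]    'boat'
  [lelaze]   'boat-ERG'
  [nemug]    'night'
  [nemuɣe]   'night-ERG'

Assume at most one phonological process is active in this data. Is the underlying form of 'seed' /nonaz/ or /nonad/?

/nonad/

'seed' shows [d] ~ [z] at the end of the stem ([nonad] vs [nonaze]).
Compare 'boat', with invariant [z] in [lelaz] and [lelaze]: an analysis with underlying /z/ and a rule producing [d] in isolation would wrongly predict alternation here too.
So /d/ is underlying, and a rule of intervocalic spirantization — voiced stops become fricatives between vowels — gives [z].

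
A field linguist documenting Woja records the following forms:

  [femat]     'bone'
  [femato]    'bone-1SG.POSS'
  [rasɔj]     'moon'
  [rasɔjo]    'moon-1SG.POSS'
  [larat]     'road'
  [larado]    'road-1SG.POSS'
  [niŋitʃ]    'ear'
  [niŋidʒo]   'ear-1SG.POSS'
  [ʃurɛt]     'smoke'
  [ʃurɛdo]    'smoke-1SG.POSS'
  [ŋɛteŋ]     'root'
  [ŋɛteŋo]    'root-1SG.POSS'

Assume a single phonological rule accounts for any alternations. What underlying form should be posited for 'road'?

/larad/

The stem for 'road' ends in [t] in [larat] but [d] in [larado].
Compare 'bone', with invariant [t] in [femat] and [femato]: an analysis with underlying /t/ and a rule producing [d] before the 1SG.POSS suffix would wrongly predict alternation here too.
So /d/ is underlying, and a rule of word-final obstruent devoicing — voiced obstruents become voiceless word-finally — gives [t].
Hence 'road' is /larad/ underlyingly.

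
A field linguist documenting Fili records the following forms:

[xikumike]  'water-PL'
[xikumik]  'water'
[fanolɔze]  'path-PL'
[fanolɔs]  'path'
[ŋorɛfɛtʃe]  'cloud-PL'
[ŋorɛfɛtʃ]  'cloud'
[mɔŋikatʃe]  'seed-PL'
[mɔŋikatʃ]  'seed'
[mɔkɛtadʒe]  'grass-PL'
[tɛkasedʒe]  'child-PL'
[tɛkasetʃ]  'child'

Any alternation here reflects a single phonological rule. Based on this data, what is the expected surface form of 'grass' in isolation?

The stem for 'child' ends in [dʒ] in [tɛkasedʒe] but [tʃ] in [tɛkasetʃ].
The stem 'seed' ([mɔŋikatʃe], [mɔŋikatʃ]) shows [tʃ] unchanged in both environments, so [tʃ] cannot be basic with [dʒ] derived before the PL suffix.
The alternation reflects word-final obstruent devoicing: voiced obstruents become voiceless word-finally. /dʒ/ is underlying.
From [mɔkɛtadʒe] the stem 'grass' is /mɔkɛtadʒ/; word-finally this yields [mɔkɛtatʃ].

[mɔkɛtatʃ]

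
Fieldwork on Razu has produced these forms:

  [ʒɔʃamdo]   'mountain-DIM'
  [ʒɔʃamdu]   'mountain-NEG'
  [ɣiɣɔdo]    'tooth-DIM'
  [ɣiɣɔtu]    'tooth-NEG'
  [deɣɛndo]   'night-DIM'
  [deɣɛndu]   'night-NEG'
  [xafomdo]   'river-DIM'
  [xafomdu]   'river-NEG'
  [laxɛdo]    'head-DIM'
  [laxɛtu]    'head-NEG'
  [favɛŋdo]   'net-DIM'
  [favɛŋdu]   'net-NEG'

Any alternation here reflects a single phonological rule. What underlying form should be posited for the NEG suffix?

/-tu/

The NEG suffix surfaces as [-du] and [-tu], depending on the final segment of the stem.
The DIM suffix, which begins with [d], is invariant after every stem; so [d] is not altered by any rule here.
The NEG suffix is therefore /-tu/ underlyingly, with post-nasal voicing: voiceless stops become voiced after a nasal.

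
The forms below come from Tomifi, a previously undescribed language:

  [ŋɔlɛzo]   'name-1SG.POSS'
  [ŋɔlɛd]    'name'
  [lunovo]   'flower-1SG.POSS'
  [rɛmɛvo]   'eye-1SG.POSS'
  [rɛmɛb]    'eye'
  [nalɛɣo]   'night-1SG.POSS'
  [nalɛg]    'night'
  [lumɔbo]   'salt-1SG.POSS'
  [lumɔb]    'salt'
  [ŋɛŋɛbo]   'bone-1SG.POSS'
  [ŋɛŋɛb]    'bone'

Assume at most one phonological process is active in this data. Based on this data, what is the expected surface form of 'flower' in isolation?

The root 'eye' surfaces as [rɛmɛvo] and [rɛmɛb], with a stem-final [v] ~ [b] alternation.
If /b/ were underlying and a rule turned it into [v] before the 1SG.POSS suffix, 'bone' would also alternate; but it has [b] in both [ŋɛŋɛbo] and [ŋɛŋɛb].
Therefore /v/ is basic and [b] is derived by word-final hardening (voiced fricatives become stops word-finally).
The one attested form of 'flower', [lunovo], shows underlying /lunov/. Applying the same rule word-finally gives [lunob].

[lunob]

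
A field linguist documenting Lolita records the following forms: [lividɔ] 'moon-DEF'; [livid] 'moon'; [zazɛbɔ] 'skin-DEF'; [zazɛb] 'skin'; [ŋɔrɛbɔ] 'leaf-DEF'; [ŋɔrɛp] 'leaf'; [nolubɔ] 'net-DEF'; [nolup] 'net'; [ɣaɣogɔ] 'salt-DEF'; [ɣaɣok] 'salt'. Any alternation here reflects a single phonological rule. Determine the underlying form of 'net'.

/nolup/

'net' shows [b] ~ [p] at the end of the stem ([nolubɔ] vs [nolup]).
But 'skin' keeps [b] in both environments ([zazɛbɔ], [zazɛb]), so there is no rule changing /b/ to [p] in isolation.
Therefore /p/ is basic and [b] is derived by intervocalic voicing (voiceless stops become voiced between vowels).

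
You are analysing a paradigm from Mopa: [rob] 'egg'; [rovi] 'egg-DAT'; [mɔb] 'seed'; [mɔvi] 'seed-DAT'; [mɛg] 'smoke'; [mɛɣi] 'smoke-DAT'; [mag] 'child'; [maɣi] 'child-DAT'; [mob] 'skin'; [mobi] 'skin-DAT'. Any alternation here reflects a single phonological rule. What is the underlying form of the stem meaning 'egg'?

The root 'egg' surfaces as [rob] and [rovi], with a stem-final [b] ~ [v] alternation.
But 'skin' keeps [b] in both environments ([mob], [mobi]), so there is no rule changing /b/ to [v] before the DAT suffix.
Therefore /v/ is basic and [b] is derived by word-final hardening (voiced fricatives become stops word-finally).

/rov/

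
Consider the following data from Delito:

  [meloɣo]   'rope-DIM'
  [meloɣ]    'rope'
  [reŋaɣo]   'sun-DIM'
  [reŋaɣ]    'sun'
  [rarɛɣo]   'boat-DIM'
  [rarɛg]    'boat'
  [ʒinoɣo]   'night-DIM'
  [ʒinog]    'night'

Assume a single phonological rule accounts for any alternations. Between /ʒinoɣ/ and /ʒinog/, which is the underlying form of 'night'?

/ʒinog/

The stem for 'night' ends in [ɣ] in [ʒinoɣo] but [g] in [ʒinog].
If /ɣ/ were underlying and a rule turned it into [g] in isolation, 'sun' would also alternate; but it has [ɣ] in both [reŋaɣo] and [reŋaɣ].
So /g/ is underlying, and a rule of intervocalic spirantization — voiced stops become fricatives between vowels — gives [ɣ].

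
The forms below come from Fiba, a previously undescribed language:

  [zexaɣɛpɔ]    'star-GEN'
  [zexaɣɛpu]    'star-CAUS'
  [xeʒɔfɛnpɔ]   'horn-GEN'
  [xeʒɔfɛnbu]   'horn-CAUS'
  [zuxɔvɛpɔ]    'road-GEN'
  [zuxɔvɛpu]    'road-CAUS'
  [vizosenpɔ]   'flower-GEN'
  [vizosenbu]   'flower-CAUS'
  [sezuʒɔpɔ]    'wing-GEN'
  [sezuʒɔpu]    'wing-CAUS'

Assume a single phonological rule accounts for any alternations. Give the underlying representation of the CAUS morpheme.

The CAUS suffix surfaces as [-bu] and [-pu], depending on the final segment of the stem.
By contrast the GEN suffix keeps its initial [p] throughout — that segment must be underlying.
So the underlying form is /-bu/, and voiced stops become voiceless after a vowel.

/-bu/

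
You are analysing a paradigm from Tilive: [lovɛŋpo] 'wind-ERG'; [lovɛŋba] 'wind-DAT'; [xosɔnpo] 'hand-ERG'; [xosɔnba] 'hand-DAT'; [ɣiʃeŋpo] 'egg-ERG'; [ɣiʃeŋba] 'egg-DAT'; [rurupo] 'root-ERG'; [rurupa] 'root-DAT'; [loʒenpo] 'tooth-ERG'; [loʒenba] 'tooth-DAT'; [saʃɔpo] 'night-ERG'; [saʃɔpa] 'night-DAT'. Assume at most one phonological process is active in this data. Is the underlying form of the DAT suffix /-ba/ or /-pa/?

The DAT suffix surfaces as [-ba] and [-pa], depending on the final segment of the stem.
The ERG suffix, which begins with [p], is invariant after every stem; so [p] is not altered by any rule here.
So the underlying form is /-ba/, and voiced stops become voiceless after a vowel.

/-ba/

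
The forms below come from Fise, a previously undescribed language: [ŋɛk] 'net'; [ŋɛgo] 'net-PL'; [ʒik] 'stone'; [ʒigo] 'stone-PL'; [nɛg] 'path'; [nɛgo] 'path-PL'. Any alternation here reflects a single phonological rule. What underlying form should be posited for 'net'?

/ŋɛk/

The root 'net' surfaces as [ŋɛk] and [ŋɛgo], with a stem-final [k] ~ [g] alternation.
The stem 'path' ([nɛg], [nɛgo]) shows [g] unchanged in both environments, so [g] cannot be basic with [k] derived in isolation.
The alternation reflects intervocalic voicing: voiceless stops become voiced between vowels. /k/ is underlying.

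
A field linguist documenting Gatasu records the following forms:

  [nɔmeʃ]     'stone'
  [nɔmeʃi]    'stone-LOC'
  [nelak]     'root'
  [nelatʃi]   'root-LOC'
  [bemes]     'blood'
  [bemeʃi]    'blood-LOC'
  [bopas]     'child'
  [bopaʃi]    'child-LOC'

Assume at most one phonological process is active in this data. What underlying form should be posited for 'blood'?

'blood' shows [s] ~ [ʃ] at the end of the stem ([bemes] vs [bemeʃi]).
If /ʃ/ were underlying and a rule turned it into [s] in isolation, 'stone' would also alternate; but it has [ʃ] in both [nɔmeʃ] and [nɔmeʃi].
The underlying segment must be /s/; /k/ and /s/ become palato-alveolar [tʃ] and [ʃ] before a front vowel, yielding [ʃ] there.
So 'blood' = /bemes/.

/bemes/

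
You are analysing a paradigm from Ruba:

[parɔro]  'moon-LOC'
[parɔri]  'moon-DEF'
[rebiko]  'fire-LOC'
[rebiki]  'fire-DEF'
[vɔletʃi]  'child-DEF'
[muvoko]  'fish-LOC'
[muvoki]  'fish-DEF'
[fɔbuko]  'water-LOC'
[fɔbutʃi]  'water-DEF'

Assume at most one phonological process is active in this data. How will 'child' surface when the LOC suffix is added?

[vɔleko]

'water' shows [k] ~ [tʃ] at the end of the stem ([fɔbuko] vs [fɔbutʃi]).
The stem 'fish' ([muvoko], [muvoki]) shows [k] unchanged in both environments, so [k] cannot be basic with [tʃ] derived before the DEF suffix.
So /tʃ/ is underlying, and a rule of depalatalization — palato-alveolar /tʃ/ becomes [k] when no front vowel follows — gives [k].
From [vɔletʃi] the stem 'child' is /vɔletʃ/; when no front vowel follows this yields [vɔleko].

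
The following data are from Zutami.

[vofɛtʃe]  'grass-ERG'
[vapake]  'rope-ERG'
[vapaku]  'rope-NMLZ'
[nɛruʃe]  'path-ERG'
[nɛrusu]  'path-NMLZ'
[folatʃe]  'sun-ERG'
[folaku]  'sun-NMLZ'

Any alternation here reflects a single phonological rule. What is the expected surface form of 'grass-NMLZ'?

[vofɛku]

The root 'sun' surfaces as [folatʃe] and [folaku], with a stem-final [tʃ] ~ [k] alternation.
If /k/ were underlying and a rule turned it into [tʃ] before the ERG suffix, 'rope' would also alternate; but it has [k] in both [vapake] and [vapaku].
So /tʃ/ is underlying, and a rule of depalatalization — palato-alveolar /tʃ/ and /ʃ/ become [k] and [s] when no front vowel follows — gives [k].
The one attested form of 'grass', [vofɛtʃe], shows underlying /vofɛtʃ/. Applying the same rule when no front vowel follows gives [vofɛku].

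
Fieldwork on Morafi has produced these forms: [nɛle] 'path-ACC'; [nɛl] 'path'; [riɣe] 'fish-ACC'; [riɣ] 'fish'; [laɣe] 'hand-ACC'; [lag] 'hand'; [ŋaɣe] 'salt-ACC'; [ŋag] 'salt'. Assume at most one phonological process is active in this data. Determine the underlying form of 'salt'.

/ŋag/

The stem for 'salt' ends in [ɣ] in [ŋaɣe] but [g] in [ŋag].
If /ɣ/ were underlying and a rule turned it into [g] in isolation, 'fish' would also alternate; but it has [ɣ] in both [riɣe] and [riɣ].
Therefore /g/ is basic and [ɣ] is derived by intervocalic spirantization (voiced stops become fricatives between vowels).
Hence 'salt' is /ŋag/ underlyingly.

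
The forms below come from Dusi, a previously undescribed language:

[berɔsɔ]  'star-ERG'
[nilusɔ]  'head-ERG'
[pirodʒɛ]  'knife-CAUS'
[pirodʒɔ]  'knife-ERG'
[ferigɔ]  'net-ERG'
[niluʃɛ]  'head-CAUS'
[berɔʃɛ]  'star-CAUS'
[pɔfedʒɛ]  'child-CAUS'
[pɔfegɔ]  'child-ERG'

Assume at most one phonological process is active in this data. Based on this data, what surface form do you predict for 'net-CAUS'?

The stem for 'child' ends in [dʒ] in [pɔfedʒɛ] but [g] in [pɔfegɔ].
But 'knife' keeps [dʒ] in both environments ([pirodʒɛ], [pirodʒɔ]), so there is no rule changing /dʒ/ to [g] before the ERG suffix.
So /g/ is underlying, and a rule of palatalization before a front vowel — /g/ and /s/ become palato-alveolar [dʒ] and [ʃ] before a front vowel — gives [dʒ].
The one attested form of 'net', [ferigɔ], shows underlying /ferig/. Applying the same rule before a front vowel gives [feridʒɛ].

[feridʒɛ]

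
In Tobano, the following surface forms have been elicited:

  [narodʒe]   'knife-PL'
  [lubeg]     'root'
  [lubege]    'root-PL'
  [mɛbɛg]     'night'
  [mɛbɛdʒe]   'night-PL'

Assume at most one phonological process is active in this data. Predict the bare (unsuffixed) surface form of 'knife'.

The stem for 'night' ends in [g] in [mɛbɛg] but [dʒ] in [mɛbɛdʒe].
If /g/ were underlying and a rule turned it into [dʒ] before the PL suffix, 'root' would also alternate; but it has [g] in both [lubeg] and [lubege].
Therefore /dʒ/ is basic and [g] is derived by depalatalization (palato-alveolar /dʒ/ becomes [g] when no front vowel follows).
The one attested form of 'knife', [narodʒe], shows underlying /narodʒ/. Applying the same rule when no front vowel follows gives [narog].

[narog]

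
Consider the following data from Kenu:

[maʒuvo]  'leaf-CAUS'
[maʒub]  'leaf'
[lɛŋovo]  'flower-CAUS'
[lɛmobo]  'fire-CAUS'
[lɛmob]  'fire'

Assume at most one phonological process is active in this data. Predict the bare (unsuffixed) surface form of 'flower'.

[lɛŋob]

In [maʒuvo] and [maʒub] the final segment of 'leaf' alternates: [v] ~ [b].
But 'fire' keeps [b] in both environments ([lɛmobo], [lɛmob]), so there is no rule changing /b/ to [v] before the CAUS suffix.
The alternation reflects word-final hardening: voiced fricatives become stops word-finally. /v/ is underlying.
The one attested form of 'flower', [lɛŋovo], shows underlying /lɛŋov/. Applying the same rule word-finally gives [lɛŋob].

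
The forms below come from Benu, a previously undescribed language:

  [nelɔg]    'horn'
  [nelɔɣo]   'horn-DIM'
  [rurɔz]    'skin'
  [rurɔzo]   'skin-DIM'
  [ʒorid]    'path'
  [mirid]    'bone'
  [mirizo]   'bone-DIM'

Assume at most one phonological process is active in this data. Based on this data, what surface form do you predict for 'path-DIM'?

'bone' shows [d] ~ [z] at the end of the stem ([mirid] vs [mirizo]).
Compare 'skin', with invariant [z] in [rurɔz] and [rurɔzo]: an analysis with underlying /z/ and a rule producing [d] in isolation would wrongly predict alternation here too.
Therefore /d/ is basic and [z] is derived by intervocalic spirantization (voiced stops become fricatives between vowels).
From [ʒorid] the stem 'path' is /ʒorid/; between vowels this yields [ʒorizo].

[ʒorizo]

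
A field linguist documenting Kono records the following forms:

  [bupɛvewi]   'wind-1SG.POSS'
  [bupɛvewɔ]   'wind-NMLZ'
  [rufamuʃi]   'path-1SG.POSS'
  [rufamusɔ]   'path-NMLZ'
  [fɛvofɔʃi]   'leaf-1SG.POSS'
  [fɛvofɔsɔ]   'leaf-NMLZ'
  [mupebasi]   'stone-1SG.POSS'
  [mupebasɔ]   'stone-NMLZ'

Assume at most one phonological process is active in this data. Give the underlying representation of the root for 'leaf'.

/fɛvofɔʃ/

The stem for 'leaf' ends in [ʃ] in [fɛvofɔʃi] but [s] in [fɛvofɔsɔ].
But 'stone' keeps [s] in both environments ([mupebasi], [mupebasɔ]), so there is no rule changing /s/ to [ʃ] before the 1SG.POSS suffix.
The underlying segment must be /ʃ/; palato-alveolar /ʃ/ becomes [s] when no front vowel follows, yielding [s] there.
So 'leaf' = /fɛvofɔʃ/.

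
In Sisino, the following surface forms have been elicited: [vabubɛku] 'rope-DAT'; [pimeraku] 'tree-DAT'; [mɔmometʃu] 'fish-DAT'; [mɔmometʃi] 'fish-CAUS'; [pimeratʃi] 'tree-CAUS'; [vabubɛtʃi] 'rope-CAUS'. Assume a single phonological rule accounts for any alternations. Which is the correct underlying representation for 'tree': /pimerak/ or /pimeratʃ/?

The stem for 'tree' ends in [k] in [pimeraku] but [tʃ] in [pimeratʃi].
If /tʃ/ were underlying and a rule turned it into [k] before the DAT suffix, 'fish' would also alternate; but it has [tʃ] in both [mɔmometʃu] and [mɔmometʃi].
Therefore /k/ is basic and [tʃ] is derived by palatalization before a front vowel (/k/ becomes palato-alveolar [tʃ] before a front vowel).

/pimerak/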